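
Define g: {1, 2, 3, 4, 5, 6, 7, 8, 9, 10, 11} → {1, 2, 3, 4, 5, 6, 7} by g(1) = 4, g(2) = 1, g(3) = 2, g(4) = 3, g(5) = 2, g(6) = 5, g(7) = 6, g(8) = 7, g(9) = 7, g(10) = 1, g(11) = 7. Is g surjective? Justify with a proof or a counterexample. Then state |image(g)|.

Every element of the codomain has a preimage: 1 = g(2), 2 = g(3), 3 = g(4), 4 = g(1), 5 = g(6), 6 = g(7), 7 = g(8).
Therefore g is surjective.
The image of g is {1, 2, 3, 4, 5, 6, 7}, which has 7 elements.

7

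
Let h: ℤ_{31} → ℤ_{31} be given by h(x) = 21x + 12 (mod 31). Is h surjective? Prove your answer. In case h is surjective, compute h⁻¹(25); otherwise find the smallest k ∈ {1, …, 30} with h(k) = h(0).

8

Recall: h is surjective if every y in the codomain equals h(x) for some x in the domain.
Since gcd(21, 31) = 1, 21 is invertible modulo 31. Euclid's algorithm: 31 = 1·21 + 10, 21 = 2·10 + 1; back-substituting gives 1 = 3·21 − 2·31, so 21⁻¹ ≡ 3 (mod 31).
For any y ∈ ℤ_{31}, x = 3(y − 12) mod 31 satisfies h(x) = 21·3(y − 12) + 12 ≡ y (since 21·3 ≡ 1 mod 31). So every y has a preimage.
Thus h is surjective.
Since h is surjective, we compute h⁻¹(25): solve 21x + 12 ≡ 25 (mod 31), i.e. 21x ≡ 13 (mod 31).
Multiplying by 21⁻¹ = 3 gives x ≡ 3·13 = 39 = 1·31 + 8 ≡ 8 (mod 31).
Check: h(8) = 21·8 + 12 = 180 = 5·31 + 25 ≡ 25 (mod 31).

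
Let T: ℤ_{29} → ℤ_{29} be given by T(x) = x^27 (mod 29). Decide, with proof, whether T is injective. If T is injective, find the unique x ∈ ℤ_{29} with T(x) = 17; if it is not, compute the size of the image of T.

12

Since 29 is prime, the nonzero elements of ℤ_{29} form a cyclic group of order 28.
As gcd(27, 28) = 1, raising to the 27th power is a bijection on this group: if a^27 ≡ b^27 then (ab^{−1})^27 = 1, and the only element of order dividing gcd(27, 28) = 1 is 1, so a = b.
With T(0) = 0 this makes T injective on all of ℤ_{29}, hence bijective (finite equal-size domain and codomain). In particular T is injective.
Since T is injective, we find the preimage of 17. The inverse of x ↦ x^27 on (ℤ_{29})^× is x ↦ x^27, because 27·27 = 729 = 26·28 + 1 ≡ 1 (mod 28) and x^{28} = 1 for x ≠ 0 (Fermat). So T⁻¹(17) = 17^27 mod 29.
Repeated squaring mod 29: 17^1 ≡ 17, 17^2 ≡ 17² = 289 ≡ 28, 17^4 ≡ 28² = 784 ≡ 1, 17^8 ≡ 1² = 1, 17^16 ≡ 1² = 1. Since 27 = 16 + 8 + 2 + 1, 17^27 ≡ 1·1·28·17: 1·1 = 1, then 1·28 = 28, then 28·17 = 476 ≡ 12. So 17^27 ≡ 12 (mod 29).
Hence T⁻¹(17) = 12.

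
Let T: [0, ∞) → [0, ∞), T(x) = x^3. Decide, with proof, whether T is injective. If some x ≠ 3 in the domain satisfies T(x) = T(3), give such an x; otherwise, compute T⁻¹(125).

On [0, ∞), x ↦ x^3 is strictly increasing, so T(s) = T(t) forces s = t. Therefore T is injective.
Since x ↦ x^3 is strictly increasing on [0, ∞), it is injective there, so no x ≠ 3 in the domain has T(x) = T(3). We therefore compute T⁻¹(125) = 125^{1/3} = 5 (indeed 5^3 = 125).

5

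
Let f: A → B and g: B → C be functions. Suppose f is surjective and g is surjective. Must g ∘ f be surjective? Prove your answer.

Let c ∈ C. Since g is surjective, there is b ∈ B with g(b) = c. Since f is surjective, there is a ∈ A with f(a) = b.
Then (g ∘ f)(a) = g(b) = c. Hence g ∘ f is surjective.

surjective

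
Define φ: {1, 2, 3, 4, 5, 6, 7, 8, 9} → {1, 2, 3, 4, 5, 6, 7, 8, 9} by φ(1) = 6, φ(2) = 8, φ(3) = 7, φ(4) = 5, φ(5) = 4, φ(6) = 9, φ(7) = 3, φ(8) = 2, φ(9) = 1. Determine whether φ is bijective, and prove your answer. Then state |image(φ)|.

The values 6, 8, 7, 5, 4, 9, 3, 2, 1 are a permutation of {1, 2, 3, 4, 5, 6, 7, 8, 9}: each element appears exactly once.
So φ is injective and surjective, hence bijective.
The image of φ is {1, 2, 3, 4, 5, 6, 7, 8, 9}, which has 9 elements.

9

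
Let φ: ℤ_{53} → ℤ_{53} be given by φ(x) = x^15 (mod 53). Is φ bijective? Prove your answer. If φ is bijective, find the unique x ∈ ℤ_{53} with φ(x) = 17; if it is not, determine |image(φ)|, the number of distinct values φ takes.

6

Since 53 is prime, the nonzero elements of ℤ_{53} form a cyclic group of order 52.
As gcd(15, 52) = 1, raising to the 15th power is a bijection on this group: if u^15 ≡ v^15 then (uv^{−1})^15 = 1, and the only element of order dividing gcd(15, 52) = 1 is 1, so u = v.
With φ(0) = 0 this makes φ injective on all of ℤ_{53}, hence bijective (finite equal-size domain and codomain). In particular φ is bijective.
Since φ is bijective, we find the preimage of 17. The inverse of x ↦ x^15 on (ℤ_{53})^× is x ↦ x^7, because 15·7 = 105 = 2·52 + 1 ≡ 1 (mod 52) and x^{52} = 1 for x ≠ 0 (Fermat). So φ⁻¹(17) = 17^7 mod 53.
Repeated squaring mod 53: 17^1 ≡ 17, 17^2 ≡ 17² = 289 ≡ 24, 17^4 ≡ 24² = 576 ≡ 46. Since 7 = 4 + 2 + 1, 17^7 ≡ 46·24·17: 46·24 = 1104 ≡ 44, then 44·17 = 748 ≡ 6. So 17^7 ≡ 6 (mod 53).
Hence φ⁻¹(17) = 6.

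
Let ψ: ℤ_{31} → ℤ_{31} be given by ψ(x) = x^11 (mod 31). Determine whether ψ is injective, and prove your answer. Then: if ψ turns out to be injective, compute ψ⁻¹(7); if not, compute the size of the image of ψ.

Since 31 is prime, the nonzero elements of ℤ_{31} form a cyclic group of order 30.
As gcd(11, 30) = 1, raising to the 11th power is a bijection on this group: if x_1^11 ≡ x_2^11 then (x_1x_2^{−1})^11 = 1, and the only element of order dividing gcd(11, 30) = 1 is 1, so x_1 = x_2.
With ψ(0) = 0 this makes ψ injective on all of ℤ_{31}, hence bijective (finite equal-size domain and codomain). In particular ψ is injective.
Since ψ is injective, we find the preimage of 7. The inverse of x ↦ x^11 on (ℤ_{31})^× is x ↦ x^11, because 11·11 = 121 = 4·30 + 1 ≡ 1 (mod 30) and x^{30} = 1 for x ≠ 0 (Fermat). So ψ⁻¹(7) = 7^11 mod 31.
Repeated squaring mod 31: 7^1 ≡ 7, 7^2 ≡ 7² = 49 ≡ 18, 7^4 ≡ 18² = 324 ≡ 14, 7^8 ≡ 14² = 196 ≡ 10. Since 11 = 8 + 2 + 1, 7^11 ≡ 10·18·7: 10·18 = 180 ≡ 25, then 25·7 = 175 ≡ 20. So 7^11 ≡ 20 (mod 31).
Hence ψ⁻¹(7) = 20.

20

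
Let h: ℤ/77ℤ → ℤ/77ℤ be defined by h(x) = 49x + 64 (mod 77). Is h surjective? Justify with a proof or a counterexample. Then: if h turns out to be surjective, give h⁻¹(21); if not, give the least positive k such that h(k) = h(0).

Since gcd(49, 77) = 7, we have 49x ≡ 0 (mod 7) for all x, so h(x) ≡ 1 (mod 7).
But 0 ≢ 1 (mod 7), so 0 ∈ ℤ/77ℤ has no preimage. So h is not surjective.
Since h is not surjective, we find the least positive k with h(k) = h(0): this means 49k ≡ 0 (mod 77), i.e. 77 ∣ 49k. Since gcd(49, 77) = 7, dividing through by 7 this holds exactly when 11 ∣ 7k, and as gcd(7, 11) = 1, exactly when 11 ∣ k.
The smallest positive such k is 11.

11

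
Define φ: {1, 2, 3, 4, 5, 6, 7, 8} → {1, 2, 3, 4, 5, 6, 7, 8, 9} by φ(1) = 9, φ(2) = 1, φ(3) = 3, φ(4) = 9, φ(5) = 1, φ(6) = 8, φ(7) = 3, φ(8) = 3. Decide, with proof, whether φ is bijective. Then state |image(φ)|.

4

φ(1) = 9 = φ(4) with 1 ≠ 4, so φ is not injective, hence not bijective.
The image of φ is {1, 3, 8, 9}, which has 4 elements.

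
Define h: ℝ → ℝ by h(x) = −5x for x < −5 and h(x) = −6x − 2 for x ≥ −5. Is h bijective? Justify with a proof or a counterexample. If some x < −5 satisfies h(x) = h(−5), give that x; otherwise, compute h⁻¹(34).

-28/5

Both pieces are strictly decreasing (slopes −5 and −6), so each is injective on its own interval.
The left piece maps (−∞, −5) onto (25, ∞); the right piece maps [−5, ∞) onto (−∞, 28].
These images overlap. In particular h(−5) = 28 (right piece), and solving −5x = 28 on the left piece gives x = −28/5 < −5.
So h(−28/5) = h(−5) with −28/5 ≠ −5, and h is not injective, hence not bijective. This x = −28/5 is the requested value below −5.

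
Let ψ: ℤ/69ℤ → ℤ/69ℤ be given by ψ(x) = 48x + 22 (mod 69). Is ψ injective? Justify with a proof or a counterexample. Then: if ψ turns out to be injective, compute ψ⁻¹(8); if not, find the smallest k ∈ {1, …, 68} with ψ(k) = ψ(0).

23

Recall: injectivity means: for all x_1, x_2 in the domain, ψ(x_1) = ψ(x_2) implies x_1 = x_2.
We have gcd(48, 69) = 3 > 1. Taking x_1 = 0 and x_2 = 23: ψ(0) = 22 and ψ(23) = 48·23 + 22 = 1126 ≡ 22 (mod 69).
So ψ(0) = ψ(23) while 0 ≠ 23, so ψ is not injective.
Since ψ is not injective, we find the least positive k with ψ(k) = ψ(0): this means 48k ≡ 0 (mod 69), i.e. 69 ∣ 48k. Since gcd(48, 69) = 3, dividing through by 3 this holds exactly when 23 ∣ 16k, and as gcd(16, 23) = 1, exactly when 23 ∣ k.
The smallest positive such k is 23.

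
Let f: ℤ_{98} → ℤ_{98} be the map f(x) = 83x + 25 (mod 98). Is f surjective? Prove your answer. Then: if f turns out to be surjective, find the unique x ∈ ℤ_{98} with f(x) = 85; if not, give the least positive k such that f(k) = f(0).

Since gcd(83, 98) = 1, 83 is invertible modulo 98. Euclid's algorithm: 98 = 1·83 + 15, 83 = 5·15 + 8, 15 = 1·8 + 7, 8 = 1·7 + 1; back-substituting gives 1 = 13·83 − 11·98, so 83⁻¹ ≡ 13 (mod 98).
For any y ∈ ℤ_{98}, x = 13(y − 25) mod 98 satisfies f(x) = 83·13(y − 25) + 25 ≡ y (since 83·13 ≡ 1 mod 98). So every y has a preimage.
So f is surjective.
Since f is surjective, we find f⁻¹(85): we need 83x ≡ 85 − 25 ≡ 60 (mod 98). Using 83⁻¹ = 13: x ≡ 13·60 = 780 = 7·98 + 94, so x = 94.
Check: f(94) = 83·94 + 25 = 7827 = 79·98 + 85 ≡ 85 (mod 98).

94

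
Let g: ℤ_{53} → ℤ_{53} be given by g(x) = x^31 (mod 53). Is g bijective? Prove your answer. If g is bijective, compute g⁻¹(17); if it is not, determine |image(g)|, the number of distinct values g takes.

Since 53 is prime, the nonzero elements of ℤ_{53} form a cyclic group of order 52.
As gcd(31, 52) = 1, raising to the 31st power is a bijection on this group: if a^31 ≡ b^31 then (ab^{−1})^31 = 1, and the only element of order dividing gcd(31, 52) = 1 is 1, so a = b.
With g(0) = 0 this makes g injective on all of ℤ_{53}, hence bijective (finite equal-size domain and codomain). In particular g is bijective.
Since g is bijective, we find the preimage of 17. The inverse of x ↦ x^31 on (ℤ_{53})^× is x ↦ x^47, because 31·47 = 1457 = 28·52 + 1 ≡ 1 (mod 52) and x^{52} = 1 for x ≠ 0 (Fermat). So g⁻¹(17) = 17^47 mod 53.
Repeated squaring mod 53: 17^1 ≡ 17, 17^2 ≡ 17² = 289 ≡ 24, 17^4 ≡ 24² = 576 ≡ 46, 17^8 ≡ 46² = 2116 ≡ 49, 17^16 ≡ 49² = 2401 ≡ 16, 17^32 ≡ 16² = 256 ≡ 44. Since 47 = 32 + 8 + 4 + 2 + 1, 17^47 ≡ 44·49·46·24·17: 44·49 = 2156 ≡ 36, then 36·46 = 1656 ≡ 13, then 13·24 = 312 ≡ 47, then 47·17 = 799 ≡ 4. So 17^47 ≡ 4 (mod 53).
Hence g⁻¹(17) = 4.

4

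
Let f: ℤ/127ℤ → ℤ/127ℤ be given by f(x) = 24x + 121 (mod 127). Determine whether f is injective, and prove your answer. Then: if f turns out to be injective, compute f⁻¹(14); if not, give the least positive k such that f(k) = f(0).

22

Suppose f(a) = f(b) in ℤ/127ℤ. Then 24a + 121 ≡ 24b + 121 (mod 127), so 24(a − b) ≡ 0 (mod 127).
Since gcd(24, 127) = 1, 24 is invertible modulo 127, so a − b ≡ 0 (mod 127), i.e. a = b.
Hence f is injective.
We now compute 24⁻¹ mod 127 explicitly. Euclid's algorithm: 127 = 5·24 + 7, 24 = 3·7 + 3, 7 = 2·3 + 1; back-substituting gives 1 = 90·24 − 17·127, so 24⁻¹ ≡ 90 (mod 127).
Since f is injective, we find f⁻¹(14): we need 24x ≡ 14 − 121 ≡ 20 (mod 127). Using 24⁻¹ = 90: x ≡ 90·20 = 1800 = 14·127 + 22, so x = 22.
Check: f(22) = 24·22 + 121 = 649 = 5·127 + 14 ≡ 14 (mod 127).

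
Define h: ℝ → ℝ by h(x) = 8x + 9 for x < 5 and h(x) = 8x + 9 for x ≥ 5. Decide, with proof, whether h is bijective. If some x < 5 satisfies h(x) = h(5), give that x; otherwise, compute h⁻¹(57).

6

Both pieces are strictly increasing (slopes 8 and 8), so each is injective on its own interval.
The left piece maps (−∞, 5) onto (−∞, 49); the right piece maps [5, ∞) onto [49, ∞).
Since 49 = 49, the images partition ℝ: h is injective and surjective, hence bijective.
Because the two images are disjoint, no x < 5 has h(x) = h(5), so we compute h⁻¹(57): 57 lies in [49, ∞), so solve 8x + 9 = 57: x = (57 − 9)/8 = 6.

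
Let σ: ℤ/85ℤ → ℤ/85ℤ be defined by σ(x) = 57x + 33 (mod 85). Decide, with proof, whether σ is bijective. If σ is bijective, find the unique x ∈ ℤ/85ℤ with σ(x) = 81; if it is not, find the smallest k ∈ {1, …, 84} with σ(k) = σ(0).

59

By definition, σ is injective if σ(u) = σ(v) implies u = v.
If σ(u) = σ(v), then 57u ≡ 57v (mod 85). Because gcd(57, 85) = 1, we may cancel 57 to get u ≡ v (mod 85).
We now compute 57⁻¹ mod 85 explicitly. Euclid's algorithm: 85 = 1·57 + 28, 57 = 2·28 + 1; back-substituting gives 1 = 3·57 − 2·85, so 57⁻¹ ≡ 3 (mod 85).
Then y ↦ 3(y − 33) is a two-sided inverse to σ, so every y ∈ ℤ/85ℤ has a preimage.
Hence σ is bijective.
Since σ is bijective, we compute σ⁻¹(81): solve 57x + 33 ≡ 81 (mod 85), i.e. 57x ≡ 48 (mod 85).
Multiplying by 57⁻¹ = 3 gives x ≡ 3·48 = 144 = 1·85 + 59 ≡ 59 (mod 85).
Check: σ(59) = 57·59 + 33 = 3396 = 39·85 + 81 ≡ 81 (mod 85).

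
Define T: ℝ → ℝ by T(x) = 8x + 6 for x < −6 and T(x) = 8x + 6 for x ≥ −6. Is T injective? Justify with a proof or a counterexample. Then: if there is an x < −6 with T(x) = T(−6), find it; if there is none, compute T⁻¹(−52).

Both pieces are strictly increasing (slopes 8 and 8), so each is injective on its own interval.
The left piece maps (−∞, −6) onto (−∞, −42); the right piece maps [−6, ∞) onto [−42, ∞).
These images are disjoint, so no value is attained by both pieces. So T is injective.
Because the two images are disjoint, no x < −6 has T(x) = T(−6), so we compute T⁻¹(−52): −52 lies in (−∞, −42), so solve 8x + 6 = −52: x = (−52 − 6)/8 = −29/4.

-29/4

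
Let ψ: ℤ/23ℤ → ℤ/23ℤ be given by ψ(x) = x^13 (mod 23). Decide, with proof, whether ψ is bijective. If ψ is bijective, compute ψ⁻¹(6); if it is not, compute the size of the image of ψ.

12

Since 23 is prime, the nonzero elements of ℤ/23ℤ form a cyclic group of order 22.
As gcd(13, 22) = 1, raising to the 13th power is a bijection on this group: if a^13 ≡ b^13 then (ab^{−1})^13 = 1, and the only element of order dividing gcd(13, 22) = 1 is 1, so a = b.
With ψ(0) = 0 this makes ψ injective on all of ℤ/23ℤ, hence bijective (finite equal-size domain and codomain). In particular ψ is bijective.
Since ψ is bijective, we find the preimage of 6. The inverse of x ↦ x^13 on (ℤ/23ℤ)^× is x ↦ x^17, because 13·17 = 221 = 10·22 + 1 ≡ 1 (mod 22) and x^{22} = 1 for x ≠ 0 (Fermat). So ψ⁻¹(6) = 6^17 mod 23.
Repeated squaring mod 23: 6^1 ≡ 6, 6^2 ≡ 6² = 36 ≡ 13, 6^4 ≡ 13² = 169 ≡ 8, 6^8 ≡ 8² = 64 ≡ 18, 6^16 ≡ 18² = 324 ≡ 2. Since 17 = 16 + 1, 6^17 ≡ 2·6: 2·6 = 12. So 6^17 ≡ 12 (mod 23).
Hence ψ⁻¹(6) = 12.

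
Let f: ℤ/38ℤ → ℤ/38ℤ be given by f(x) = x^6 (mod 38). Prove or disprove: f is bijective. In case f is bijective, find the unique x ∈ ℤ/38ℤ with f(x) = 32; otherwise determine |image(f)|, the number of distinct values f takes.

f(3): Repeated squaring mod 38: 3^1 ≡ 3, 3^2 ≡ 3² = 9, 3^4 ≡ 9² = 81 ≡ 5. Since 6 = 4 + 2, 3^6 ≡ 5·9: 5·9 = 45 ≡ 7. So 3^6 ≡ 7 (mod 38).
f(5): Repeated squaring mod 38: 5^1 ≡ 5, 5^2 ≡ 5² = 25, 5^4 ≡ 25² = 625 ≡ 17. Since 6 = 4 + 2, 5^6 ≡ 17·25: 17·25 = 425 ≡ 7. So 5^6 ≡ 7 (mod 38).
So f(3) = f(5) = 7 while 3 ≠ 5, therefore f is not injective, hence not bijective.
Since f is not bijective, we determine |image(f)|. Computing x^6 mod 38 for each x (by repeated squaring, reducing mod 38 at every step), the values f(0), f(1), …, f(37) are: 0, 1, 26, 7, 30, 7, 30, 1, 20, 11, 30, 1, 20, 11, 26, 11, 26, 7, 20, 19, 20, 7, 26, 11, 26, 11, 20, 1, 30, 11, 20, 1, 30, 7, 30, 7, 26, 1.
The distinct values are {0, 1, 7, 11, 19, 20, 26, 30}; there are 8 of them.

8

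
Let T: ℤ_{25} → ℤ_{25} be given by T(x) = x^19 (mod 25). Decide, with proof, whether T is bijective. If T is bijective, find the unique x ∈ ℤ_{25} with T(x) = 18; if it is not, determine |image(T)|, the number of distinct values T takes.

T(0) = 0^19 = 0.
T(5): Repeated squaring mod 25: 5^1 ≡ 5, 5^2 ≡ 5² = 25 ≡ 0, 5^4 ≡ 0² = 0, 5^8 ≡ 0² = 0, 5^16 ≡ 0² = 0. Since 19 = 16 + 2 + 1, 5^19 ≡ 0·0·5: 0·0 = 0, then 0·5 = 0. So 5^19 ≡ 0 (mod 25).
So T(0) = T(5) = 0 while 0 ≠ 5, thus T is not injective, hence not bijective.
Since T is not bijective, we determine |image(T)|. Computing x^19 mod 25 for each x (by repeated squaring, reducing mod 25 at every step), the values T(0), T(1), …, T(24) are: 0, 1, 13, 17, 19, 0, 21, 18, 22, 14, 0, 16, 23, 2, 9, 0, 11, 3, 7, 4, 0, 6, 8, 12, 24.
The distinct values are {0, 1, 2, 3, 4, 6, 7, 8, 9, 11, 12, 13, 14, 16, 17, 18, 19, 21, 22, 23, 24}; there are 21 of them.

21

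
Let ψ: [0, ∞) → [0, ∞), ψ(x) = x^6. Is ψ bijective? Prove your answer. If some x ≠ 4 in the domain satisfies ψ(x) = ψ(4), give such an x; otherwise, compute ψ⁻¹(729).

3

On [0, ∞), x ↦ x^6 is strictly increasing (injective) and for any y ∈ [0, ∞) the 6th root y^{1/6} lies in [0, ∞) (surjective). So ψ is bijective.
Since x ↦ x^6 is strictly increasing on [0, ∞), it is injective there, so no x ≠ 4 in the domain has ψ(x) = ψ(4). We therefore compute ψ⁻¹(729) = 729^{1/6} = 3 (indeed 3^6 = 729).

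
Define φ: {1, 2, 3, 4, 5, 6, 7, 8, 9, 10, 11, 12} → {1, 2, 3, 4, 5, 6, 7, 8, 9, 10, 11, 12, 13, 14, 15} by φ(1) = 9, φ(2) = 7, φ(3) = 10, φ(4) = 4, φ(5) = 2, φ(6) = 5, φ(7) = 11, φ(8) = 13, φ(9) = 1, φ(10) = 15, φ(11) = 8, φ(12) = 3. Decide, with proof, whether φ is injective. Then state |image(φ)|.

12

The values φ(1), …, φ(12) are 9, 7, 10, 4, 2, 5, 11, 13, 1, 15, 8, 3 — all distinct.
So φ(u) = φ(v) only when u = v, and φ is injective.
The image of φ is {1, 2, 3, 4, 5, 7, 8, 9, 10, 11, 13, 15}, which has 12 elements.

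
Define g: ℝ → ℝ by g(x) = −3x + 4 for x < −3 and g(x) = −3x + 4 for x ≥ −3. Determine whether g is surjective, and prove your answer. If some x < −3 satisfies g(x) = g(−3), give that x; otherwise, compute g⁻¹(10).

-2

Both pieces are strictly decreasing (slopes −3 and −3), so each is injective on its own interval.
The left piece maps (−∞, −3) onto (13, ∞); the right piece maps [−3, ∞) onto (−∞, 13].
These images together cover ℝ, so g is surjective.
Because the two images are disjoint, no x < −3 has g(x) = g(−3), so we compute g⁻¹(10): 10 lies in (−∞, 13], so solve −3x + 4 = 10: x = (10 − 4)/(−3) = −2.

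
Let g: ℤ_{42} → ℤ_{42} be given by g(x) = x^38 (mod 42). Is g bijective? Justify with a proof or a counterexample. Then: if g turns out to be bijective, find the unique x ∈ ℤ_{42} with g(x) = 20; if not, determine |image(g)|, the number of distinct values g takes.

g(4): Repeated squaring mod 42: 4^1 ≡ 4, 4^2 ≡ 4² = 16, 4^4 ≡ 16² = 256 ≡ 4, 4^8 ≡ 4² = 16, 4^16 ≡ 16² = 256 ≡ 4, 4^32 ≡ 4² = 16. Since 38 = 32 + 4 + 2, 4^38 ≡ 16·4·16: 16·4 = 64 ≡ 22, then 22·16 = 352 ≡ 16. So 4^38 ≡ 16 (mod 42).
g(10): Repeated squaring mod 42: 10^1 ≡ 10, 10^2 ≡ 10² = 100 ≡ 16, 10^4 ≡ 16² = 256 ≡ 4, 10^8 ≡ 4² = 16, 10^16 ≡ 16² = 256 ≡ 4, 10^32 ≡ 4² = 16. Since 38 = 32 + 4 + 2, 10^38 ≡ 16·4·16: 16·4 = 64 ≡ 22, then 22·16 = 352 ≡ 16. So 10^38 ≡ 16 (mod 42).
So g(4) = g(10) = 16 while 4 ≠ 10, hence g is not injective, hence not bijective.
Since g is not bijective, we determine |image(g)|. Computing x^38 mod 42 for each x (by repeated squaring, reducing mod 42 at every step), the values g(0), g(1), …, g(41) are: 0, 1, 4, 9, 16, 25, 36, 7, 22, 39, 16, 37, 18, 1, 28, 15, 4, 37, 30, 25, 22, 21, 22, 25, 30, 37, 4, 15, 28, 1, 18, 37, 16, 39, 22, 7, 36, 25, 16, 9, 4, 1.
The distinct values are {0, 1, 4, 7, 9, 15, 16, 18, 21, 22, 25, 28, 30, 36, 37, 39}; there are 16 of them.

16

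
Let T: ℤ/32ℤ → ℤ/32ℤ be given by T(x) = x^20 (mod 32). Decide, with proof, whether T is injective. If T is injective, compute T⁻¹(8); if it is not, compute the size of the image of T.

T(0) = 0^20 = 0.
T(2): Repeated squaring mod 32: 2^1 ≡ 2, 2^2 ≡ 2² = 4, 2^4 ≡ 4² = 16, 2^8 ≡ 16² = 256 ≡ 0, 2^16 ≡ 0² = 0. Since 20 = 16 + 4, 2^20 ≡ 0·16: 0·16 = 0. So 2^20 ≡ 0 (mod 32).
So T(0) = T(2) = 0 while 0 ≠ 2, so T is not injective.
Since T is not injective, we determine |image(T)|. Computing x^20 mod 32 for each x (by repeated squaring, reducing mod 32 at every step), the values T(0), T(1), …, T(31) are: 0, 1, 0, 17, 0, 17, 0, 1, 0, 1, 0, 17, 0, 17, 0, 1, 0, 1, 0, 17, 0, 17, 0, 1, 0, 1, 0, 17, 0, 17, 0, 1.
The distinct values are {0, 1, 17}; there are 3 of them.

3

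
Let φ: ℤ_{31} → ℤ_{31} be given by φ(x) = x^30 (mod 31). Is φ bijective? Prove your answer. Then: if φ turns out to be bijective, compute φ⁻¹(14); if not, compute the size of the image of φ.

2

φ(1) = 1^30 = 1.
φ(2): Repeated squaring mod 31: 2^1 ≡ 2, 2^2 ≡ 2² = 4, 2^4 ≡ 4² = 16, 2^8 ≡ 16² = 256 ≡ 8, 2^16 ≡ 8² = 64 ≡ 2. Since 30 = 16 + 8 + 4 + 2, 2^30 ≡ 2·8·16·4: 2·8 = 16, then 16·16 = 256 ≡ 8, then 8·4 = 32 ≡ 1. So 2^30 ≡ 1 (mod 31).
So φ(1) = φ(2) = 1 while 1 ≠ 2, hence φ is not injective, hence not bijective.
Since φ is not bijective, we determine |image(φ)|. Computing x^30 mod 31 for each x (by repeated squaring, reducing mod 31 at every step), the values φ(0), φ(1), …, φ(30) are: 0, 1, 1, 1, 1, 1, 1, 1, 1, 1, 1, 1, 1, 1, 1, 1, 1, 1, 1, 1, 1, 1, 1, 1, 1, 1, 1, 1, 1, 1, 1.
The distinct values are {0, 1}; there are 2 of them.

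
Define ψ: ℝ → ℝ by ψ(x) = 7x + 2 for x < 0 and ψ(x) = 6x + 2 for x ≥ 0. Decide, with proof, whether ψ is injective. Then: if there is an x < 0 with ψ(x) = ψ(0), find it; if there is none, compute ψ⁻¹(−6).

Both pieces are strictly increasing (slopes 7 and 6), so each is injective on its own interval.
The left piece maps (−∞, 0) onto (−∞, 2); the right piece maps [0, ∞) onto [2, ∞).
These images are disjoint, so no value is attained by both pieces. Therefore ψ is injective.
Because the two images are disjoint, no x < 0 has ψ(x) = ψ(0), so we compute ψ⁻¹(−6): −6 lies in (−∞, 2), so solve 7x + 2 = −6: x = (−6 − 2)/7 = −8/7.

-8/7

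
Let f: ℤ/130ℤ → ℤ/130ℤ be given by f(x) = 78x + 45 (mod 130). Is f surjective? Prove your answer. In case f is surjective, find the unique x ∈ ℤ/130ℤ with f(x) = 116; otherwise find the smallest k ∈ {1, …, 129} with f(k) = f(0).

5

Since gcd(78, 130) = 26, we have 78x ≡ 0 (mod 26) for all x, so f(x) ≡ 19 (mod 26).
But 0 ≢ 19 (mod 26), so 0 ∈ ℤ/130ℤ has no preimage. Thus f is not surjective.
Since f is not surjective, we find the least positive k with f(k) = f(0): this means 78k ≡ 0 (mod 130), i.e. 130 ∣ 78k. Since gcd(78, 130) = 26, dividing through by 26 this holds exactly when 5 ∣ 3k, and as gcd(3, 5) = 1, exactly when 5 ∣ k.
The smallest positive such k is 5.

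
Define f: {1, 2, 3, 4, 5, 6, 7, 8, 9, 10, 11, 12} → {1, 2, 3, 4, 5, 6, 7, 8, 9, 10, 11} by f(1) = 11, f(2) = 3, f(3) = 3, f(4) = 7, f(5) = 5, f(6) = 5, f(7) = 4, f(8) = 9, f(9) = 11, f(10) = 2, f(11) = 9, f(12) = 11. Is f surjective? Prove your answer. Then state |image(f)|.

7

No element maps to 1, so f is not surjective.
The image of f is {2, 3, 4, 5, 7, 9, 11}, which has 7 elements.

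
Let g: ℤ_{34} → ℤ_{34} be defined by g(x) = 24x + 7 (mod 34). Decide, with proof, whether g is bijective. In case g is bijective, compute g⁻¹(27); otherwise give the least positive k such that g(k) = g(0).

By definition, g is injective when g(x_1) = g(x_2) forces x_1 = x_2.
We have gcd(24, 34) = 2 > 1. Taking x_1 = 0 and x_2 = 17: g(0) = 7 and g(17) = 24·17 + 7 = 415 ≡ 7 (mod 34).
So g(0) = g(17) while 0 ≠ 17, therefore g is not injective, hence not bijective.
Since g is not bijective, we find the least positive k with g(k) = g(0): this means 24k ≡ 0 (mod 34), i.e. 34 ∣ 24k. Since gcd(24, 34) = 2, dividing through by 2 this holds exactly when 17 ∣ 12k, and as gcd(12, 17) = 1, exactly when 17 ∣ k.
The smallest positive such k is 17.

17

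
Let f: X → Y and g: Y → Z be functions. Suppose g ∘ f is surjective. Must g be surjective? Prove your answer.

Let c ∈ Z. Since g ∘ f is surjective, some a ∈ X has g(f(a)) = c. Then b = f(a) ∈ Y satisfies g(b) = c. So g is surjective.

surjective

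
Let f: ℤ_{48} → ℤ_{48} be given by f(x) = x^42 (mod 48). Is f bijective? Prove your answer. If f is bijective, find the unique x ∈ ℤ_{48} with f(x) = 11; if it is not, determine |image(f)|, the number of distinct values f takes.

f(2): Repeated squaring mod 48: 2^1 ≡ 2, 2^2 ≡ 2² = 4, 2^4 ≡ 4² = 16, 2^8 ≡ 16² = 256 ≡ 16, 2^16 ≡ 16² = 256 ≡ 16, 2^32 ≡ 16² = 256 ≡ 16. Since 42 = 32 + 8 + 2, 2^42 ≡ 16·16·4: 16·16 = 256 ≡ 16, then 16·4 = 64 ≡ 16. So 2^42 ≡ 16 (mod 48).
f(4): Repeated squaring mod 48: 4^1 ≡ 4, 4^2 ≡ 4² = 16, 4^4 ≡ 16² = 256 ≡ 16, 4^8 ≡ 16² = 256 ≡ 16, 4^16 ≡ 16² = 256 ≡ 16, 4^32 ≡ 16² = 256 ≡ 16. Since 42 = 32 + 8 + 2, 4^42 ≡ 16·16·16: 16·16 = 256 ≡ 16, then 16·16 = 256 ≡ 16. So 4^42 ≡ 16 (mod 48).
So f(2) = f(4) = 16 while 2 ≠ 4, hence f is not injective, hence not bijective.
Since f is not bijective, we determine |image(f)|. Computing x^42 mod 48 for each x (by repeated squaring, reducing mod 48 at every step), the values f(0), f(1), …, f(47) are: 0, 1, 16, 9, 16, 25, 0, 1, 16, 33, 16, 25, 0, 25, 16, 33, 16, 1, 0, 25, 16, 9, 16, 1, 0, 1, 16, 9, 16, 25, 0, 1, 16, 33, 16, 25, 0, 25, 16, 33, 16, 1, 0, 25, 16, 9, 16, 1.
The distinct values are {0, 1, 9, 16, 25, 33}; there are 6 of them.

6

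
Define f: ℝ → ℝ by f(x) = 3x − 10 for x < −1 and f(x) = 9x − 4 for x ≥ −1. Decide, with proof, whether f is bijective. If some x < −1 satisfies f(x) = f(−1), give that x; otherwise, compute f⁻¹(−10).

-2/3

Both pieces are strictly increasing (slopes 3 and 9), so each is injective on its own interval.
The left piece maps (−∞, −1) onto (−∞, −13); the right piece maps [−1, ∞) onto [−13, ∞).
Since −13 = −13, the images partition ℝ: f is injective and surjective, hence bijective.
Because the two images are disjoint, no x < −1 has f(x) = f(−1), so we compute f⁻¹(−10): −10 lies in [−13, ∞), so solve 9x − 4 = −10: x = (−10 + 4)/9 = −2/3.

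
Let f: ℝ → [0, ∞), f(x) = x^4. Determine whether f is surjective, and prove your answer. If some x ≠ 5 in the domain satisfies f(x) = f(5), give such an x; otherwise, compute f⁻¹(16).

For any y ∈ [0, ∞), x = y^{1/4} ∈ ℝ satisfies x^4 = y, so f is surjective.
For the follow-up, such an x exists: taking x = −5 ∈ ℝ gives f(−5) = 625 = f(5) with −5 ≠ 5.

-5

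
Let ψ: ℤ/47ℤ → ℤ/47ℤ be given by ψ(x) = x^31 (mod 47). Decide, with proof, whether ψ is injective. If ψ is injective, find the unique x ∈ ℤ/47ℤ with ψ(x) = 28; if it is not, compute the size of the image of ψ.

Since 47 is prime, the nonzero elements of ℤ/47ℤ form a cyclic group of order 46.
As gcd(31, 46) = 1, raising to the 31st power is a bijection on this group: if u^31 ≡ v^31 then (uv^{−1})^31 = 1, and the only element of order dividing gcd(31, 46) = 1 is 1, so u = v.
With ψ(0) = 0 this makes ψ injective on all of ℤ/47ℤ, hence bijective (finite equal-size domain and codomain). In particular ψ is injective.
Since ψ is injective, we find the preimage of 28. The inverse of x ↦ x^31 on (ℤ/47ℤ)^× is x ↦ x^3, because 31·3 = 93 = 2·46 + 1 ≡ 1 (mod 46) and x^{46} = 1 for x ≠ 0 (Fermat). So ψ⁻¹(28) = 28^3 mod 47.
Repeated squaring mod 47: 28^1 ≡ 28, 28^2 ≡ 28² = 784 ≡ 32. Since 3 = 2 + 1, 28^3 ≡ 32·28: 32·28 = 896 ≡ 3. So 28^3 ≡ 3 (mod 47).
Hence ψ⁻¹(28) = 3.

3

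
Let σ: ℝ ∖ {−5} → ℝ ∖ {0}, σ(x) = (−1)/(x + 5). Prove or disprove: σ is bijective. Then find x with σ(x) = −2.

-9/2

Suppose σ(x_1) = σ(x_2). Cross-multiplying: (−1)(x_2 + 5) = (−1)(x_1 + 5).
Expanding both sides and cancelling the symmetric terms leaves 1·(x_1 − x_2) = 0. Since 1 ≠ 0, x_1 = x_2. Thus σ is injective.
For any y ≠ 0, solving y(x + 5) = −1 for x gives a well-defined x ≠ −5. So σ is surjective.
Therefore σ is bijective.
Solving σ(x) = −2: cross-multiplying gives −1 = −2(x + 5), which rearranges to 2x = −9, so x = −9/2.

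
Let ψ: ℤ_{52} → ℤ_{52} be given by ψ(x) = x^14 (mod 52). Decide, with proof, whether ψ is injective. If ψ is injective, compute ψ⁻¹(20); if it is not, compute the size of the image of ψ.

14

ψ(12): Repeated squaring mod 52: 12^1 ≡ 12, 12^2 ≡ 12² = 144 ≡ 40, 12^4 ≡ 40² = 1600 ≡ 40, 12^8 ≡ 40² = 1600 ≡ 40. Since 14 = 8 + 4 + 2, 12^14 ≡ 40·40·40: 40·40 = 1600 ≡ 40, then 40·40 = 1600 ≡ 40. So 12^14 ≡ 40 (mod 52).
ψ(14): Repeated squaring mod 52: 14^1 ≡ 14, 14^2 ≡ 14² = 196 ≡ 40, 14^4 ≡ 40² = 1600 ≡ 40, 14^8 ≡ 40² = 1600 ≡ 40. Since 14 = 8 + 4 + 2, 14^14 ≡ 40·40·40: 40·40 = 1600 ≡ 40, then 40·40 = 1600 ≡ 40. So 14^14 ≡ 40 (mod 52).
So ψ(12) = ψ(14) = 40 while 12 ≠ 14, thus ψ is not injective.
Since ψ is not injective, we determine |image(ψ)|. Computing x^14 mod 52 for each x (by repeated squaring, reducing mod 52 at every step), the values ψ(0), ψ(1), …, ψ(51) are: 0, 1, 4, 9, 16, 25, 36, 49, 12, 29, 48, 17, 40, 13, 40, 17, 48, 29, 12, 49, 36, 25, 16, 9, 4, 1, 0, 1, 4, 9, 16, 25, 36, 49, 12, 29, 48, 17, 40, 13, 40, 17, 48, 29, 12, 49, 36, 25, 16, 9, 4, 1.
The distinct values are {0, 1, 4, 9, 12, 13, 16, 17, 25, 29, 36, 40, 48, 49}; there are 14 of them.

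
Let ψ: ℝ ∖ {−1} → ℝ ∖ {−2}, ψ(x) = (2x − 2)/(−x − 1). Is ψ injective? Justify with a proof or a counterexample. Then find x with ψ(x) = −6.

-2

Suppose ψ(a) = ψ(b). Cross-multiplying: (2a − 2)(−b − 1) = (2b − 2)(−a − 1).
Expanding both sides and cancelling the symmetric terms leaves −4·(a − b) = 0. Since −4 ≠ 0, a = b. Therefore ψ is injective.
Solving ψ(x) = −6: cross-multiplying gives 2x − 2 = −6(−x − 1), which rearranges to −4x = 8, so x = −2.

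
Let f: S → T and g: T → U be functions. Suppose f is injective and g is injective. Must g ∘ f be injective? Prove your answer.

injective

Suppose (g ∘ f)(a) = (g ∘ f)(b), i.e. g(f(a)) = g(f(b)).
Since g is injective, f(a) = f(b). Since f is injective, a = b. Therefore g ∘ f is injective.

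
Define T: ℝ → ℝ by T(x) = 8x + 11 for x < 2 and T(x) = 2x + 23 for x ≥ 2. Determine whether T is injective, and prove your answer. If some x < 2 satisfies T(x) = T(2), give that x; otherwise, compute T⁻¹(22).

Both pieces are strictly increasing (slopes 8 and 2), so each is injective on its own interval.
The left piece maps (−∞, 2) onto (−∞, 27); the right piece maps [2, ∞) onto [27, ∞).
These images are disjoint, so no value is attained by both pieces. Therefore T is injective.
Because the two images are disjoint, no x < 2 has T(x) = T(2), so we compute T⁻¹(22): 22 lies in (−∞, 27), so solve 8x + 11 = 22: x = (22 − 11)/8 = 11/8.

11/8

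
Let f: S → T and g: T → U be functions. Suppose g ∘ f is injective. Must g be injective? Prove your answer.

not injective

No. Take S = {0, 1}, T = {0, 1, 2, 3}, U = {0, 1, 2, 3}, f(a) = a for each a ∈ S, and g(b) = 2 if b ∈ {2, 3} else g(b) = b.
Then g ∘ f = f is injective (S ⊂ T and f is the inclusion), but g(2) = g(3) = 2 with 2 ≠ 3, so g is not injective.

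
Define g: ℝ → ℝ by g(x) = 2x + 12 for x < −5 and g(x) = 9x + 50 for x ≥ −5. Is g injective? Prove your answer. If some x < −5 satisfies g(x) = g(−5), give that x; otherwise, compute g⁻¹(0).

-6

Both pieces are strictly increasing (slopes 2 and 9), so each is injective on its own interval.
The left piece maps (−∞, −5) onto (−∞, 2); the right piece maps [−5, ∞) onto [5, ∞).
These images are disjoint, so no value is attained by both pieces. Hence g is injective.
Because the two images are disjoint, no x < −5 has g(x) = g(−5), so we compute g⁻¹(0): 0 lies in (−∞, 2), so solve 2x + 12 = 0: x = (0 − 12)/2 = −6.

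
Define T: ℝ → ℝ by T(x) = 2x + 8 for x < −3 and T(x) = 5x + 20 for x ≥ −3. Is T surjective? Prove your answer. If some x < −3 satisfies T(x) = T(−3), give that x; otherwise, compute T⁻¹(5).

-3

Both pieces are strictly increasing (slopes 2 and 5), so each is injective on its own interval.
The left piece maps (−∞, −3) onto (−∞, 2); the right piece maps [−3, ∞) onto [5, ∞).
The union (−∞, 2) ∪ [5, ∞) omits the interval between 2 and 5; in particular 2 has no preimage. So T is not surjective.
Because the two images are disjoint, no x < −3 has T(x) = T(−3), so we compute T⁻¹(5): 5 lies in [5, ∞), so solve 5x + 20 = 5: x = (5 − 20)/5 = −3.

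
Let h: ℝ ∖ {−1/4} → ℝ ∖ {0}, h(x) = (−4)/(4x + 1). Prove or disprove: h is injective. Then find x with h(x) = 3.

Suppose h(u) = h(v). Cross-multiplying: (−4)(4v + 1) = (−4)(4u + 1).
Expanding both sides and cancelling the symmetric terms leaves 16·(u − v) = 0. Since 16 ≠ 0, u = v. Hence h is injective.
Solving h(x) = 3: cross-multiplying gives −4 = 3(4x + 1), which rearranges to −12x = 7, so x = −7/12.

-7/12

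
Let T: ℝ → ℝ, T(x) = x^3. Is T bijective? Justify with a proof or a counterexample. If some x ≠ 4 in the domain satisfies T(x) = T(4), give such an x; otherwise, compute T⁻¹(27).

On ℝ, x ↦ x^3 is strictly increasing (injective) and for any y ∈ ℝ the 3rd root y^{1/3} lies in ℝ (surjective). So T is bijective.
Since x ↦ x^3 is strictly increasing on ℝ, it is injective there, so no x ≠ 4 in the domain has T(x) = T(4). We therefore compute T⁻¹(27) = 27^{1/3} = 3 (indeed 3^3 = 27).

3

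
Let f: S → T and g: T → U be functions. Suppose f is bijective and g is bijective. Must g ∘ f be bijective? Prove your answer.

bijective

Injectivity: if g(f(u)) = g(f(v)) then f(u) = f(v) (g injective) so u = v (f injective).
Surjectivity: for c ∈ U pick b with g(b) = c, then a with f(a) = b; then (g ∘ f)(a) = c.
Thus g ∘ f is bijective.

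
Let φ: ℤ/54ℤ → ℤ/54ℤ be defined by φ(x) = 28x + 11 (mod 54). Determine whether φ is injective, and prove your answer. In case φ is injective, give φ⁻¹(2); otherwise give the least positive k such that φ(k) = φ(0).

27

By definition, φ is injective if φ(s) = φ(t) implies s = t.
We have gcd(28, 54) = 2 > 1. Taking s = 0 and t = 27: φ(0) = 11 and φ(27) = 28·27 + 11 = 767 ≡ 11 (mod 54).
So φ(0) = φ(27) while 0 ≠ 27, therefore φ is not injective.
Since φ is not injective, we find the least positive k with φ(k) = φ(0): this means 28k ≡ 0 (mod 54), i.e. 54 ∣ 28k. Since gcd(28, 54) = 2, dividing through by 2 this holds exactly when 27 ∣ 14k, and as gcd(14, 27) = 1, exactly when 27 ∣ k.
The smallest positive such k is 27.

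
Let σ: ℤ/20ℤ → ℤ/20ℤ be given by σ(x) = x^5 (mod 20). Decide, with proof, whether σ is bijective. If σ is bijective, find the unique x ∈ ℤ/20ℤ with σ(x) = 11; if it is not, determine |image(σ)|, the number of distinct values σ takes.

15

σ(0) = 0^5 = 0.
σ(10): Repeated squaring mod 20: 10^1 ≡ 10, 10^2 ≡ 10² = 100 ≡ 0, 10^4 ≡ 0² = 0. Since 5 = 4 + 1, 10^5 ≡ 0·10: 0·10 = 0. So 10^5 ≡ 0 (mod 20).
So σ(0) = σ(10) = 0 while 0 ≠ 10, hence σ is not injective, hence not bijective.
Since σ is not bijective, we determine |image(σ)|. Computing x^5 mod 20 for each x (by repeated squaring, reducing mod 20 at every step), the values σ(0), σ(1), …, σ(19) are: 0, 1, 12, 3, 4, 5, 16, 7, 8, 9, 0, 11, 12, 13, 4, 15, 16, 17, 8, 19.
The distinct values are {0, 1, 3, 4, 5, 7, 8, 9, 11, 12, 13, 15, 16, 17, 19}; there are 15 of them.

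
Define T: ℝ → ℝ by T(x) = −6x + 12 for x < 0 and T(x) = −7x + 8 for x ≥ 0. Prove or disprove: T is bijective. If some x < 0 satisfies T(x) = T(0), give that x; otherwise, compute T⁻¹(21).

Both pieces are strictly decreasing (slopes −6 and −7), so each is injective on its own interval.
The left piece maps (−∞, 0) onto (12, ∞); the right piece maps [0, ∞) onto (−∞, 8].
The images leave a gap (12 has no preimage), so T is not surjective, hence not bijective.
Because the two images are disjoint, no x < 0 has T(x) = T(0), so we compute T⁻¹(21): 21 lies in (12, ∞), so solve −6x + 12 = 21: x = (21 − 12)/(−6) = −3/2.

-3/2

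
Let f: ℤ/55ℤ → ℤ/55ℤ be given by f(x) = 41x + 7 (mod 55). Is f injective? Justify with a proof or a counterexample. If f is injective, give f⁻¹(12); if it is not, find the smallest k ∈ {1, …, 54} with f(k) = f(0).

If f(u) = f(v), then 41u ≡ 41v (mod 55). Because gcd(41, 55) = 1, we may cancel 41 to get u ≡ v (mod 55).
Thus f is injective.
We now compute 41⁻¹ mod 55 explicitly. Euclid's algorithm: 55 = 1·41 + 14, 41 = 2·14 + 13, 14 = 1·13 + 1; back-substituting gives 1 = 51·41 − 38·55, so 41⁻¹ ≡ 51 (mod 55).
Since f is injective, we compute f⁻¹(12): solve 41x + 7 ≡ 12 (mod 55), i.e. 41x ≡ 5 (mod 55).
Multiplying by 41⁻¹ = 51 gives x ≡ 51·5 = 255 = 4·55 + 35 ≡ 35 (mod 55).
Check: f(35) = 41·35 + 7 = 1442 = 26·55 + 12 ≡ 12 (mod 55).

35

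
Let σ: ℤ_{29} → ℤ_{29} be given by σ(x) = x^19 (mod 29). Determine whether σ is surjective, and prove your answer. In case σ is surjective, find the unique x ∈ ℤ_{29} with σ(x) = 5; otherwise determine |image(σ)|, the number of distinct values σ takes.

Since 29 is prime, the nonzero elements of ℤ_{29} form a cyclic group of order 28.
As gcd(19, 28) = 1, raising to the 19th power is a bijection on this group: if s^19 ≡ t^19 then (st^{−1})^19 = 1, and the only element of order dividing gcd(19, 28) = 1 is 1, so s = t.
With σ(0) = 0 this makes σ injective on all of ℤ_{29}, hence bijective (finite equal-size domain and codomain). In particular σ is surjective.
Since σ is surjective, we find the preimage of 5. The inverse of x ↦ x^19 on (ℤ_{29})^× is x ↦ x^3, because 19·3 = 57 = 2·28 + 1 ≡ 1 (mod 28) and x^{28} = 1 for x ≠ 0 (Fermat). So σ⁻¹(5) = 5^3 mod 29.
Repeated squaring mod 29: 5^1 ≡ 5, 5^2 ≡ 5² = 25. Since 3 = 2 + 1, 5^3 ≡ 25·5: 25·5 = 125 ≡ 9. So 5^3 ≡ 9 (mod 29).
Hence σ⁻¹(5) = 9.

9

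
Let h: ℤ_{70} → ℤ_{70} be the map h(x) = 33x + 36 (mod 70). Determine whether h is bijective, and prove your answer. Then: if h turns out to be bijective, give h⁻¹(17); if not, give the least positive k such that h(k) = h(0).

Suppose h(a) = h(b) in ℤ_{70}. Then 33a + 36 ≡ 33b + 36 (mod 70), therefore 33(a − b) ≡ 0 (mod 70).
Since gcd(33, 70) = 1, 33 is invertible modulo 70, thus a − b ≡ 0 (mod 70), i.e. a = b.
We now compute 33⁻¹ mod 70 explicitly. Euclid's algorithm: 70 = 2·33 + 4, 33 = 8·4 + 1; back-substituting gives 1 = 17·33 − 8·70, so 33⁻¹ ≡ 17 (mod 70).
Then y ↦ 17(y − 36) is a two-sided inverse to h, so every y ∈ ℤ_{70} has a preimage.
Thus h is bijective.
Since h is bijective, we compute h⁻¹(17): solve 33x + 36 ≡ 17 (mod 70), i.e. 33x ≡ 51 (mod 70).
Multiplying by 33⁻¹ = 17 gives x ≡ 17·51 = 867 = 12·70 + 27 ≡ 27 (mod 70).
Check: h(27) = 33·27 + 36 = 927 = 13·70 + 17 ≡ 17 (mod 70).

27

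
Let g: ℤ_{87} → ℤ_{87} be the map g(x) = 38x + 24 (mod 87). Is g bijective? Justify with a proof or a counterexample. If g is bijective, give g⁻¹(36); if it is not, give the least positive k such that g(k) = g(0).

69

If g(x_1) = g(x_2), then 38x_1 ≡ 38x_2 (mod 87). Because gcd(38, 87) = 1, we may cancel 38 to get x_1 ≡ x_2 (mod 87).
We now compute 38⁻¹ mod 87 explicitly. Euclid's algorithm: 87 = 2·38 + 11, 38 = 3·11 + 5, 11 = 2·5 + 1; back-substituting gives 1 = 71·38 − 31·87, so 38⁻¹ ≡ 71 (mod 87).
For any y ∈ ℤ_{87}, x = 71(y − 24) mod 87 satisfies g(x) = 38·71(y − 24) + 24 ≡ y (since 38·71 ≡ 1 mod 87). So every y has a preimage.
Therefore g is bijective.
Since g is bijective, we compute g⁻¹(36): solve 38x + 24 ≡ 36 (mod 87), i.e. 38x ≡ 12 (mod 87).
Multiplying by 38⁻¹ = 71 gives x ≡ 71·12 = 852 = 9·87 + 69 ≡ 69 (mod 87).
Check: g(69) = 38·69 + 24 = 2646 = 30·87 + 36 ≡ 36 (mod 87).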